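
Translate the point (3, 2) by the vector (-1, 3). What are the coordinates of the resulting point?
(2, 5)

Translation by (-1, 3):
x' = 3 + -1 = 2
y' = 2 + 3 = 5
Homogeneous matrix: [[1, 0, -1], [0, 1, 3], [0, 0, 1]]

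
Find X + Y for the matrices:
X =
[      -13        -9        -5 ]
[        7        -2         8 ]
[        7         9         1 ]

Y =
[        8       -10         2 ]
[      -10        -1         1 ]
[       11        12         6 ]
X + Y =
[       -5       -19        -3 ]
[       -3        -3         9 ]
[       18        21         7 ]

Matrix addition is elementwise: (X+Y)[i][j] = X[i][j] + Y[i][j].
  (X+Y)[0][0] = (-13) + (8) = -5
  (X+Y)[0][1] = (-9) + (-10) = -19
  (X+Y)[0][2] = (-5) + (2) = -3
  (X+Y)[1][0] = (7) + (-10) = -3
  (X+Y)[1][1] = (-2) + (-1) = -3
  (X+Y)[1][2] = (8) + (1) = 9
  (X+Y)[2][0] = (7) + (11) = 18
  (X+Y)[2][1] = (9) + (12) = 21
  (X+Y)[2][2] = (1) + (6) = 7
X + Y =
[       -5       -19        -3 ]
[       -3        -3         9 ]
[       18        21         7 ]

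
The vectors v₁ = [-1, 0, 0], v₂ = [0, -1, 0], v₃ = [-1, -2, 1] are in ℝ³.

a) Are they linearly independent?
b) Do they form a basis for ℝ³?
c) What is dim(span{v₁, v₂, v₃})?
Yes independent, yes basis, dim = 3

Stack v₁, v₂, v₃ as rows of a 3×3 matrix.
[[-1, 0, 0]; [0, -1, 0]; [-1, -2, 1]] is already lower triangular with nonzero diagonal entries (-1, -1, 1), so its determinant is the product of the diagonal entries, det = (-1)·(-1)·(1) = 1 ≠ 0, and the rows are linearly independent.
Three linearly independent vectors in ℝ³ form a basis for ℝ³, so dim(span{v₁,v₂,v₃}) = 3.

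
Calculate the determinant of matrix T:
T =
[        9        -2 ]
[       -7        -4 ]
det(T) = -50

For a 2×2 matrix [[a, b], [c, d]], det = a*d - b*c.
det(T) = (9)*(-4) - (-2)*(-7) = -36 - 14 = -50.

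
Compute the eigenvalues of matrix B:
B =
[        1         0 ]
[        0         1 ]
λ = 1, 1

Solve det(B - λI) = 0. For a 2×2 matrix the characteristic equation is λ² - (trace)λ + det = 0.
trace(B) = a + d = 1 + 1 = 2.
det(B) = a*d - b*c = (1)*(1) - (0)*(0) = 1 - 0 = 1.
Characteristic equation: λ² - (2)λ + (1) = 0.
Discriminant = (2)² - 4*(1) = 4 - 4 = 0.
λ = (2 ± √0) / 2 = (2 ± 0) / 2 = 1, 1.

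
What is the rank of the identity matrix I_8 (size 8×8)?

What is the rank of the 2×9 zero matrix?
rank(I_8) = 8, rank(0) = 0

The identity I_8 has 8 columns that are the standard basis vectors e_1, …, e_8. These are linearly independent, so all 8 columns are pivots and rank(I_8) = 8.
The 2×9 zero matrix has every entry zero, so every row is the zero row and there are no pivots; rank(0) = 0.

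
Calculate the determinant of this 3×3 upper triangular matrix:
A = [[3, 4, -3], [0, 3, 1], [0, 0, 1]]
9

The determinant of a triangular matrix is the product of its diagonal entries (the off-diagonal entries above the diagonal do not affect it).
det(A) = (3) * (3) * (1) = 9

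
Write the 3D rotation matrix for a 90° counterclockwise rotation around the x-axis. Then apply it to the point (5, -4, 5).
R = [[1, 0, 0], [0, 0, -1], [0, 1, 0]]; R·(5, -4, 5) = (5, -5, -4)

Rotation matrix for 90° around x-axis:
cos(90°) = 0, sin(90°) = 1
R = [[1, 0, 0], [0, 0, -1], [0, 1, 0]]
Apply to (5, -4, 5): R·[5, -4, 5]ᵀ = (5, -5, -4)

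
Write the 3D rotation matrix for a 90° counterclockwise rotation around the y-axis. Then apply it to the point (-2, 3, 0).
R = [[0, 0, 1], [0, 1, 0], [-1, 0, 0]]; R·(-2, 3, 0) = (0, 3, 2)

Rotation matrix for 90° around y-axis:
cos(90°) = 0, sin(90°) = 1
R = [[0, 0, 1], [0, 1, 0], [-1, 0, 0]]
Apply to (-2, 3, 0): R·[-2, 3, 0]ᵀ = (0, 3, 2)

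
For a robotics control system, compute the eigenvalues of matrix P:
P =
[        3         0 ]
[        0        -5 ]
λ = -5, 3

Solve det(P - λI) = 0. For a 2×2 matrix the characteristic equation is λ² - (trace)λ + det = 0.
trace(P) = a + d = 3 - 5 = -2.
det(P) = a*d - b*c = (3)*(-5) - (0)*(0) = -15 - 0 = -15.
Characteristic equation: λ² - (-2)λ + (-15) = 0.
Discriminant = (-2)² - 4*(-15) = 4 + 60 = 64.
λ = (-2 ± √64) / 2 = (-2 ± 8) / 2 = -5, 3.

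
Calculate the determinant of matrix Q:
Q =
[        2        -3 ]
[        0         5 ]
det(Q) = 10

For a 2×2 matrix [[a, b], [c, d]], det = a*d - b*c.
det(Q) = (2)*(5) - (-3)*(0) = 10 - 0 = 10.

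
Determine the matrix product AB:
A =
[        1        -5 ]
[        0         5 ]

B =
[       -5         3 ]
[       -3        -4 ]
AB =
[       10        23 ]
[      -15       -20 ]

Matrix multiplication: (AB)[i][j] = sum over k of A[i][k] * B[k][j].
  (AB)[0][0] = (1)*(-5) + (-5)*(-3) = 10
  (AB)[0][1] = (1)*(3) + (-5)*(-4) = 23
  (AB)[1][0] = (0)*(-5) + (5)*(-3) = -15
  (AB)[1][1] = (0)*(3) + (5)*(-4) = -20
AB =
[       10        23 ]
[      -15       -20 ]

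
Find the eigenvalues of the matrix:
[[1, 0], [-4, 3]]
λ = 1 and λ = 3

Characteristic equation: det(A - λI) = 0
λ² - (trace)λ + (det) = 0
λ² - (4)λ + (3) = 0
λ² - 4λ + 3 = 0
Solving: λ = 1, 3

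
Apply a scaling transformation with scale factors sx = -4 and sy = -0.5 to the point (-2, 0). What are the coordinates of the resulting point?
(8, 0.0)

Scaling matrix:
[[-4, 0], [0, -0.50]]
Result: (-2 × -4, 0 × -0.5) = (8, 0.0)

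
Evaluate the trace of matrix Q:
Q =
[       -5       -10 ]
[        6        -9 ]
tr(Q) = -5 - 9 = -14

The trace of a square matrix is the sum of its diagonal entries.
Diagonal entries of Q: Q[0][0] = -5, Q[1][1] = -9.
tr(Q) = -5 - 9 = -14.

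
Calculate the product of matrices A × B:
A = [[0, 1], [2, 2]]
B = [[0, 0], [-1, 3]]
[[-1, 3], [-2, 6]]

Matrix multiplication:
C[0][0] = 0×0 + 1×-1 = -1
C[0][1] = 0×0 + 1×3 = 3
C[1][0] = 2×0 + 2×-1 = -2
C[1][1] = 2×0 + 2×3 = 6
Result: [[-1, 3], [-2, 6]]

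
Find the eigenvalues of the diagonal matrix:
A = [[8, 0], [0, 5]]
λ₁ = 8, λ₂ = 5

The characteristic polynomial of A is det(A - λI) = (8 - λ)(5 - λ) = 0.
The roots are λ = 8 and λ = 5, so the eigenvalues are the diagonal entries.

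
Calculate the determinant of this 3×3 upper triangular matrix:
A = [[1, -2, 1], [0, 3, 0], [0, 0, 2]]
6

The determinant of a triangular matrix is the product of its diagonal entries (the off-diagonal entries above the diagonal do not affect it).
det(A) = (1) * (3) * (2) = 6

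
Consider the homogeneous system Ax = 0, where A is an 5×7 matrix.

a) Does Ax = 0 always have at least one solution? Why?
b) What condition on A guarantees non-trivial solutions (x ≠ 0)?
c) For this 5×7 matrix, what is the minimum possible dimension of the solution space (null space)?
a) Yes, x = 0 is always a solution. b) When A has linearly dependent columns (rank < n). c) Minimum nullity = 2.

a) x = 0 satisfies A·0 = 0, so the zero vector is always a solution.
b) Non-trivial solutions exist iff the columns of A are linearly dependent, equivalently rank(A) < n (the number of columns).
c) By rank-nullity, rank(A) + nullity(A) = n = 7. Since A has only 5 rows, rank(A) ≤ 5, so nullity(A) ≥ 7 - 5 = 2.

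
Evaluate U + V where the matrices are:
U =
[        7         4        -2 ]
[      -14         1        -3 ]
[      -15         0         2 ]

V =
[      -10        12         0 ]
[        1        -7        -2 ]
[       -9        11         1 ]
U + V =
[       -3        16        -2 ]
[      -13        -6        -5 ]
[      -24        11         3 ]

Matrix addition is elementwise: (U+V)[i][j] = U[i][j] + V[i][j].
  (U+V)[0][0] = (7) + (-10) = -3
  (U+V)[0][1] = (4) + (12) = 16
  (U+V)[0][2] = (-2) + (0) = -2
  (U+V)[1][0] = (-14) + (1) = -13
  (U+V)[1][1] = (1) + (-7) = -6
  (U+V)[1][2] = (-3) + (-2) = -5
  (U+V)[2][0] = (-15) + (-9) = -24
  (U+V)[2][1] = (0) + (11) = 11
  (U+V)[2][2] = (2) + (1) = 3
U + V =
[       -3        16        -2 ]
[      -13        -6        -5 ]
[      -24        11         3 ]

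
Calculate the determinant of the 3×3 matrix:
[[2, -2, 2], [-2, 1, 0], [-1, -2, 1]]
8

Expansion along first row:
det = 2·det([[1,0],[-2,1]]) - -2·det([[-2,0],[-1,1]]) + 2·det([[-2,1],[-1,-2]])
    = 2·(1·1 - 0·-2) - -2·(-2·1 - 0·-1) + 2·(-2·-2 - 1·-1)
    = 2·1 - -2·-2 + 2·5
    = 2 + -4 + 10 = 8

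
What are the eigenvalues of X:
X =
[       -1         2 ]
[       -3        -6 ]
λ = -4, -3

Solve det(X - λI) = 0. For a 2×2 matrix the characteristic equation is λ² - (trace)λ + det = 0.
trace(X) = a + d = -1 - 6 = -7.
det(X) = a*d - b*c = (-1)*(-6) - (2)*(-3) = 6 + 6 = 12.
Characteristic equation: λ² - (-7)λ + (12) = 0.
Discriminant = (-7)² - 4*(12) = 49 - 48 = 1.
λ = (-7 ± √1) / 2 = (-7 ± 1) / 2 = -4, -3.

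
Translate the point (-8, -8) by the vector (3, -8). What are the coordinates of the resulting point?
(-5, -16)

Translation by (3, -8):
x' = -8 + 3 = -5
y' = -8 + -8 = -16
Homogeneous matrix: [[1, 0, 3], [0, 1, -8], [0, 0, 1]]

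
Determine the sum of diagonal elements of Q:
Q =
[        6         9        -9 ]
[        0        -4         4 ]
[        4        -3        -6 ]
tr(Q) = 6 - 4 - 6 = -4

The trace of a square matrix is the sum of its diagonal entries.
Diagonal entries of Q: Q[0][0] = 6, Q[1][1] = -4, Q[2][2] = -6.
tr(Q) = 6 - 4 - 6 = -4.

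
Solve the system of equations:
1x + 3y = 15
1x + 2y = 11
x = 3, y = 4

Use elimination (row reduction):
Equation 1: 1x + 3y = 15.
Equation 2: 1x + 2y = 11.
Multiply Eq1 by 1 and Eq2 by 1: 1x + 3y = 15;  1x + 2y = 11.
Subtract: (-1)y = -4, so y = 4.
Back-substitute into Eq1: 1x + 3*(4) = 15, so x = 3.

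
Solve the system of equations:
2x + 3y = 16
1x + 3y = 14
x = 2, y = 4

Use elimination (row reduction):
Equation 1: 2x + 3y = 16.
Equation 2: 1x + 3y = 14.
Multiply Eq1 by 1 and Eq2 by 2: 2x + 3y = 16;  2x + 6y = 28.
Subtract: (3)y = 12, so y = 4.
Back-substitute into Eq1: 2x + 3*(4) = 16, so x = 2.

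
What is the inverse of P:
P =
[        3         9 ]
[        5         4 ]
det(P) = -33
P⁻¹ =
[    -4/33      3/11 ]
[     5/33     -1/11 ]

For a 2×2 matrix P = [[a, b], [c, d]] with det(P) ≠ 0, P⁻¹ = (1/det(P)) * [[d, -b], [-c, a]].
det(P) = (3)*(4) - (9)*(5) = 12 - 45 = -33.
P⁻¹ = (1/-33) * [[4, -9], [-5, 3]].
Dividing each entry by -33 and reducing:
P⁻¹ =
[    -4/33      3/11 ]
[     5/33     -1/11 ]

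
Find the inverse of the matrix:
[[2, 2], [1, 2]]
[[1, -1], [-1/2, 1]]

For [[a,b],[c,d]], inverse = (1/det)·[[d,-b],[-c,a]]
det = 2·2 - 2·1 = 2
Inverse = (1/2)·[[2, -2], [-1, 2]]
        = [[1, -1], [-1/2, 1]]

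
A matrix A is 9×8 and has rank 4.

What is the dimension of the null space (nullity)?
4

The rank-nullity theorem for an m×n matrix states:
rank(A) + nullity(A) = n (the number of columns).
Here n = 8 and rank(A) = 4, so nullity(A) = 8 - 4 = 4.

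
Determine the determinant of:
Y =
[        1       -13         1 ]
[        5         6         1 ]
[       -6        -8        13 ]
det(Y) = 1005

Expand along row 0 (cofactor expansion): det(Y) = a*(e*i - f*h) - b*(d*i - f*g) + c*(d*h - e*g), where the 3×3 is [[a, b, c], [d, e, f], [g, h, i]].
Minor M_00 = (6)*(13) - (1)*(-8) = 78 + 8 = 86.
Minor M_01 = (5)*(13) - (1)*(-6) = 65 + 6 = 71.
Minor M_02 = (5)*(-8) - (6)*(-6) = -40 + 36 = -4.
det(Y) = (1)*(86) - (-13)*(71) + (1)*(-4) = 86 + 923 - 4 = 1005.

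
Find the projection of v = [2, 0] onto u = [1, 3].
[1/5, 3/5]

The projection of v onto u is proj_u(v) = ((v·u) / (u·u)) · u.
v·u = (2)*(1) + (0)*(3) = 2.
u·u = (1)*(1) + (3)*(3) = 10.
coefficient = 2 / 10 = 1/5.
proj_u(v) = 1/5 · [1, 3] = [1/5, 3/5].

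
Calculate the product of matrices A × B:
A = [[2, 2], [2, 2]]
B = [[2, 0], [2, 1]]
[[8, 2], [8, 2]]

Matrix multiplication:
C[0][0] = 2×2 + 2×2 = 8
C[0][1] = 2×0 + 2×1 = 2
C[1][0] = 2×2 + 2×2 = 8
C[1][1] = 2×0 + 2×1 = 2
Result: [[8, 2], [8, 2]]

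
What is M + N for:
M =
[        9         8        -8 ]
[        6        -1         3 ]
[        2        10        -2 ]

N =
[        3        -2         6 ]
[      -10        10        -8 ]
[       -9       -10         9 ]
M + N =
[       12         6        -2 ]
[       -4         9        -5 ]
[       -7         0         7 ]

Matrix addition is elementwise: (M+N)[i][j] = M[i][j] + N[i][j].
  (M+N)[0][0] = (9) + (3) = 12
  (M+N)[0][1] = (8) + (-2) = 6
  (M+N)[0][2] = (-8) + (6) = -2
  (M+N)[1][0] = (6) + (-10) = -4
  (M+N)[1][1] = (-1) + (10) = 9
  (M+N)[1][2] = (3) + (-8) = -5
  (M+N)[2][0] = (2) + (-9) = -7
  (M+N)[2][1] = (10) + (-10) = 0
  (M+N)[2][2] = (-2) + (9) = 7
M + N =
[       12         6        -2 ]
[       -4         9        -5 ]
[       -7         0         7 ]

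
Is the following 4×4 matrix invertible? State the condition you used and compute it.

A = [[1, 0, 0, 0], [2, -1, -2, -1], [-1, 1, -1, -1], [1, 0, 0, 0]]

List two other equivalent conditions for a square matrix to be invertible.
No, not invertible; det(A) = 0 (two rows are equal, so the rows are linearly dependent). Equivalent conditions (failing for this A): rank(A) < 4; Ax = 0 has non-trivial solutions; 0 is an eigenvalue; the columns are linearly dependent.

To check invertibility, compute det(A).
In this matrix, row 0 and the last row are identical, so one row is a scalar multiple of another and the rows are linearly dependent.
A matrix with linearly dependent rows has det = 0 and is not invertible.
Equivalent failed conditions:
- rank(A) < 4.
- Ax = 0 has non-trivial solutions.
- 0 is an eigenvalue.
- The columns are linearly dependent.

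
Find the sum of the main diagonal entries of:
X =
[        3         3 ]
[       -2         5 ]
tr(X) = 3 + 5 = 8

The trace of a square matrix is the sum of its diagonal entries.
Diagonal entries of X: X[0][0] = 3, X[1][1] = 5.
tr(X) = 3 + 5 = 8.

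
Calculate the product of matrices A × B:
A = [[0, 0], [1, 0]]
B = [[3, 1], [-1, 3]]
[[0, 0], [3, 1]]

Matrix multiplication:
C[0][0] = 0×3 + 0×-1 = 0
C[0][1] = 0×1 + 0×3 = 0
C[1][0] = 1×3 + 0×-1 = 3
C[1][1] = 1×1 + 0×3 = 1
Result: [[0, 0], [3, 1]]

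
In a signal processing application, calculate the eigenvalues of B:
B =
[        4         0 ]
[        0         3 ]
λ = 3, 4

Solve det(B - λI) = 0. For a 2×2 matrix the characteristic equation is λ² - (trace)λ + det = 0.
trace(B) = a + d = 4 + 3 = 7.
det(B) = a*d - b*c = (4)*(3) - (0)*(0) = 12 - 0 = 12.
Characteristic equation: λ² - (7)λ + (12) = 0.
Discriminant = (7)² - 4*(12) = 49 - 48 = 1.
λ = (7 ± √1) / 2 = (7 ± 1) / 2 = 3, 4.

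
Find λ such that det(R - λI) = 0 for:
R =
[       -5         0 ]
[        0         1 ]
λ = -5, 1

Solve det(R - λI) = 0. For a 2×2 matrix the characteristic equation is λ² - (trace)λ + det = 0.
trace(R) = a + d = -5 + 1 = -4.
det(R) = a*d - b*c = (-5)*(1) - (0)*(0) = -5 - 0 = -5.
Characteristic equation: λ² - (-4)λ + (-5) = 0.
Discriminant = (-4)² - 4*(-5) = 16 + 20 = 36.
λ = (-4 ± √36) / 2 = (-4 ± 6) / 2 = -5, 1.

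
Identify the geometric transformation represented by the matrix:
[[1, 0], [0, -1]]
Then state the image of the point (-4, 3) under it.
reflection across the x-axis; image of (-4, 3) is (-4, -3)

This is a symmetric orthogonal matrix with determinant -1, which characterizes a reflection in ℝ².
The matrix [[1, 0], [0, -1]] represents: reflection across the x-axis.
Applying it to (-4, 3): [1·-4 + 0·3, 0·-4 + -1·3] = (-4, -3).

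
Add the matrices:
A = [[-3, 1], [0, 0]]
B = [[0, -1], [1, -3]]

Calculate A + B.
[[-3, 0], [1, -3]]

Add corresponding elements:
(-3)+(0)=-3
(1)+(-1)=0
(0)+(1)=1
(0)+(-3)=-3
A + B = [[-3, 0], [1, -3]]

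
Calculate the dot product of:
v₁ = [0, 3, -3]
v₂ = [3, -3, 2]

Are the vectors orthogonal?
-15, No

The dot product is the sum of products of corresponding components.
v₁·v₂ = (0)*(3) + (3)*(-3) + (-3)*(2) = 0 - 9 - 6 = -15.
Two vectors are orthogonal iff their dot product is 0; here the dot product is -15, so the vectors are not orthogonal.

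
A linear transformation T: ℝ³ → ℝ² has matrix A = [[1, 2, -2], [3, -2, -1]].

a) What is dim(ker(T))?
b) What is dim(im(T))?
dim(ker) = 1, dim(im) = 2

The two rows are not scalar multiples of one another (no single k satisfies row 2 = k × row 1), so they are linearly independent.
Thus rank(A) = 2.
dim(im(T)) = rank(A) = 2.
By the rank-nullity theorem applied to T: ℝ³ → ℝ², rank(A) + nullity(A) = 3 (the domain dimension), so dim(ker(T)) = 3 - 2 = 1.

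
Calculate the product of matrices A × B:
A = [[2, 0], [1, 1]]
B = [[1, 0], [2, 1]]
[[2, 0], [3, 1]]

Matrix multiplication:
C[0][0] = 2×1 + 0×2 = 2
C[0][1] = 2×0 + 0×1 = 0
C[1][0] = 1×1 + 1×2 = 3
C[1][1] = 1×0 + 1×1 = 1
Result: [[2, 0], [3, 1]]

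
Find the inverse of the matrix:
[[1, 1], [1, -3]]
[[3/4, 1/4], [1/4, -1/4]]

For [[a,b],[c,d]], inverse = (1/det)·[[d,-b],[-c,a]]
det = 1·-3 - 1·1 = -4
Inverse = (1/-4)·[[-3, -1], [-1, 1]]
        = [[3/4, 1/4], [1/4, -1/4]]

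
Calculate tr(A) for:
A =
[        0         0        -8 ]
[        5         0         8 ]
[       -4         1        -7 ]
tr(A) = 0 + 0 - 7 = -7

The trace of a square matrix is the sum of its diagonal entries.
Diagonal entries of A: A[0][0] = 0, A[1][1] = 0, A[2][2] = -7.
tr(A) = 0 + 0 - 7 = -7.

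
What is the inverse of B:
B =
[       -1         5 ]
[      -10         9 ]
det(B) = 41
B⁻¹ =
[     9/41     -5/41 ]
[    10/41     -1/41 ]

For a 2×2 matrix B = [[a, b], [c, d]] with det(B) ≠ 0, B⁻¹ = (1/det(B)) * [[d, -b], [-c, a]].
det(B) = (-1)*(9) - (5)*(-10) = -9 + 50 = 41.
B⁻¹ = (1/41) * [[9, -5], [10, -1]].
Dividing each entry by 41 and reducing:
B⁻¹ =
[     9/41     -5/41 ]
[    10/41     -1/41 ]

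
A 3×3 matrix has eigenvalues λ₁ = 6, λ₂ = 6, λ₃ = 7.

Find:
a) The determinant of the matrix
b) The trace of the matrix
det = 252, trace = 19

Two standard eigenvalue identities:
- det(A) equals the product of the eigenvalues (counted with multiplicity).
- trace(A) equals the sum of the eigenvalues.
det(A) = (6)*(6)*(7) = 252.
trace(A) = 6 + 6 + 7 = 19.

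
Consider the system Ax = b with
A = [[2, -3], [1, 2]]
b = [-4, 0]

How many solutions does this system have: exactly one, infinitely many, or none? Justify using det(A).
Exactly one solution

Compute det(A) = (2)*(2) - (-3)*(1) = 7.
Because det(A) ≠ 0, A is invertible and Ax = b has a unique solution for every b (here x = A⁻¹ b).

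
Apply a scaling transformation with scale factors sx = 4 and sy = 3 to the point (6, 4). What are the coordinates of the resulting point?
(24, 12)

Scaling matrix:
[[4, 0], [0, 3]]
Result: (6 × 4, 4 × 3) = (24, 12)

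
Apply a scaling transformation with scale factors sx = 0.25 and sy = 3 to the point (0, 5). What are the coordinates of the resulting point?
(0.0, 15)

Scaling matrix:
[[0.25, 0], [0, 3]]
Result: (0 × 0.25, 5 × 3) = (0.0, 15)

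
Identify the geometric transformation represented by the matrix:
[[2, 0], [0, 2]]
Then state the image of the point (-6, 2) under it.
uniform scaling by factor 2; image of (-6, 2) is (-12, 4)

This is a diagonal matrix with equal entries 2, so it scales both axes by the same factor 2.
The matrix [[2, 0], [0, 2]] represents: uniform scaling by factor 2.
Applying it to (-6, 2): [2·-6 + 0·2, 0·-6 + 2·2] = (-12, 4).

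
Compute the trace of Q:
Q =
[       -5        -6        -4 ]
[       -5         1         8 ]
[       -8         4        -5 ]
tr(Q) = -5 + 1 - 5 = -9

The trace of a square matrix is the sum of its diagonal entries.
Diagonal entries of Q: Q[0][0] = -5, Q[1][1] = 1, Q[2][2] = -5.
tr(Q) = -5 + 1 - 5 = -9.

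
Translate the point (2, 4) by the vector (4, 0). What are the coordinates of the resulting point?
(6, 4)

Translation by (4, 0):
x' = 2 + 4 = 6
y' = 4 + 0 = 4
Homogeneous matrix: [[1, 0, 4], [0, 1, 0], [0, 0, 1]]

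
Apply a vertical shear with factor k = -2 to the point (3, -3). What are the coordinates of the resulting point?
(3, -9)

Shear matrix for vertical shear with factor k = -2:
[[1, 0], [-2, 1]]
Result: (3, -3) → (3, -9)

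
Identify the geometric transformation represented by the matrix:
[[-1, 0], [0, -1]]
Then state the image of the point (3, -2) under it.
rotation by 180° (or reflection through origin); image of (3, -2) is (-3, 2)

This matches the form [[cos θ, -sin θ], [sin θ, cos θ]] of a rotation matrix; reading off cos θ and sin θ gives the angle.
The matrix [[-1, 0], [0, -1]] represents: rotation by 180° (or reflection through origin).
Applying it to (3, -2): [-1·3 + 0·-2, 0·3 + -1·-2] = (-3, 2).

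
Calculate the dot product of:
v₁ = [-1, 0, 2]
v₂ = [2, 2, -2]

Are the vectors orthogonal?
-6, No

The dot product is the sum of products of corresponding components.
v₁·v₂ = (-1)*(2) + (0)*(2) + (2)*(-2) = -2 + 0 - 4 = -6.
Two vectors are orthogonal iff their dot product is 0; here the dot product is -6, so the vectors are not orthogonal.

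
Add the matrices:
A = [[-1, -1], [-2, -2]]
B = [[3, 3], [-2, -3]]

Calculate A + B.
[[2, 2], [-4, -5]]

Add corresponding elements:
(-1)+(3)=2
(-1)+(3)=2
(-2)+(-2)=-4
(-2)+(-3)=-5
A + B = [[2, 2], [-4, -5]]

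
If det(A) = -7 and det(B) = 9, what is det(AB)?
-63

Use the multiplicative property of determinants: det(AB) = det(A)*det(B).
det(AB) = (-7)*(9) = -63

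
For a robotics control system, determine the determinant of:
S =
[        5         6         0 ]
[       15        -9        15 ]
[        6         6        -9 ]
det(S) = 1305

Expand along row 0 (cofactor expansion): det(S) = a*(e*i - f*h) - b*(d*i - f*g) + c*(d*h - e*g), where the 3×3 is [[a, b, c], [d, e, f], [g, h, i]].
Minor M_00 = (-9)*(-9) - (15)*(6) = 81 - 90 = -9.
Minor M_01 = (15)*(-9) - (15)*(6) = -135 - 90 = -225.
Minor M_02 = (15)*(6) - (-9)*(6) = 90 + 54 = 144.
det(S) = (5)*(-9) - (6)*(-225) + (0)*(144) = -45 + 1350 + 0 = 1305.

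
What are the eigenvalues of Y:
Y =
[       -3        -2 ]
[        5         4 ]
λ = -1, 2

Solve det(Y - λI) = 0. For a 2×2 matrix the characteristic equation is λ² - (trace)λ + det = 0.
trace(Y) = a + d = -3 + 4 = 1.
det(Y) = a*d - b*c = (-3)*(4) - (-2)*(5) = -12 + 10 = -2.
Characteristic equation: λ² - (1)λ + (-2) = 0.
Discriminant = (1)² - 4*(-2) = 1 + 8 = 9.
λ = (1 ± √9) / 2 = (1 ± 3) / 2 = -1, 2.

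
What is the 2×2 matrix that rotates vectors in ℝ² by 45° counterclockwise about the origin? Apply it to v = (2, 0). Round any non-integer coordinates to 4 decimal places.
R = [[√2/2, -√2/2], [√2/2, √2/2]]; R·v = (1.4142, 1.4142)

A counterclockwise rotation by angle θ in ℝ² has matrix R(θ) = [[cos θ, -sin θ], [sin θ, cos θ]].
For θ = 45°: cos θ = √2/2, sin θ = √2/2.
R(45°) = [[√2/2, -√2/2], [√2/2, √2/2]].
R·v = [√2/2·2 + (-√2/2)·0, √2/2·2 + √2/2·0] = (1.4142, 1.4142).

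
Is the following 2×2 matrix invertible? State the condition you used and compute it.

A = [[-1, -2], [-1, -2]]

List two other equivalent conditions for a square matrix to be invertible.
No, not invertible; det(A) = 0 (two rows are equal, so the rows are linearly dependent). Equivalent conditions (failing for this A): rank(A) < 2; Ax = 0 has non-trivial solutions; 0 is an eigenvalue; the columns are linearly dependent.

To check invertibility, compute det(A).
In this matrix, row 0 and the last row are identical, so one row is a scalar multiple of another and the rows are linearly dependent.
A matrix with linearly dependent rows has det = 0 and is not invertible.
Equivalent failed conditions:
- rank(A) < 2.
- Ax = 0 has non-trivial solutions.
- 0 is an eigenvalue.
- The columns are linearly dependent.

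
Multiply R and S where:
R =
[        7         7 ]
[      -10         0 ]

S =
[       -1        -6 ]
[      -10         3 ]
RS =
[      -77       -21 ]
[       10        60 ]

Matrix multiplication: (RS)[i][j] = sum over k of R[i][k] * S[k][j].
  (RS)[0][0] = (7)*(-1) + (7)*(-10) = -77
  (RS)[0][1] = (7)*(-6) + (7)*(3) = -21
  (RS)[1][0] = (-10)*(-1) + (0)*(-10) = 10
  (RS)[1][1] = (-10)*(-6) + (0)*(3) = 60
RS =
[      -77       -21 ]
[       10        60 ]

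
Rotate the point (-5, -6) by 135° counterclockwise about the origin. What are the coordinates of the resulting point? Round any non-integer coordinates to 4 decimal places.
(7.7782, 0.7071)

Rotation matrix R(θ) = [[cos θ, -sin θ], [sin θ, cos θ]]; for θ = 135°:
R = [[-√2/2, -√2/2], [√2/2, -√2/2]]
Result: R × [-5, -6]ᵀ = [-√2/2·-5 + (-√2/2)·-6, √2/2·-5 + (-√2/2)·-6]ᵀ = (7.7782, 0.7071)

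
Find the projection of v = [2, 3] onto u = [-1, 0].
[2, 0]

The projection of v onto u is proj_u(v) = ((v·u) / (u·u)) · u.
v·u = (2)*(-1) + (3)*(0) = -2.
u·u = (-1)*(-1) + (0)*(0) = 1.
coefficient = -2 / 1 = -2.
proj_u(v) = -2 · [-1, 0] = [2, 0].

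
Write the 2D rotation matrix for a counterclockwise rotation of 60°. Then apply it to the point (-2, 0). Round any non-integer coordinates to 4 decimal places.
R = [[1/2, -√3/2], [√3/2, 1/2]]; R·(-2, 0) = (-1.0000, -1.7321)

Rotation matrix formula: R(θ) = [[cos θ, -sin θ], [sin θ, cos θ]]
For θ = 60°:
cos(60°) = 1/2
sin(60°) = √3/2
R = [[1/2, -√3/2], [√3/2, 1/2]]
Apply to (-2, 0): [1/2·-2 + (-√3/2)·0, √3/2·-2 + 1/2·0] = (-1.0000, -1.7321)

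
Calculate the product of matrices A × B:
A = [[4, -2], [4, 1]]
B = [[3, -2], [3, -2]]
[[6, -4], [15, -10]]

Matrix multiplication:
C[0][0] = 4×3 + -2×3 = 6
C[0][1] = 4×-2 + -2×-2 = -4
C[1][0] = 4×3 + 1×3 = 15
C[1][1] = 4×-2 + 1×-2 = -10
Result: [[6, -4], [15, -10]]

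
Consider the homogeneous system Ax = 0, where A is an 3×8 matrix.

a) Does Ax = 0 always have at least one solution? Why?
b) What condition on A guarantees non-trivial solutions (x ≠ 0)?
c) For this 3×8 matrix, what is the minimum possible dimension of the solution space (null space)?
a) Yes, x = 0 is always a solution. b) When A has linearly dependent columns (rank < n). c) Minimum nullity = 5.

a) x = 0 satisfies A·0 = 0, so the zero vector is always a solution.
b) Non-trivial solutions exist iff the columns of A are linearly dependent, equivalently rank(A) < n (the number of columns).
c) By rank-nullity, rank(A) + nullity(A) = n = 8. Since A has only 3 rows, rank(A) ≤ 3, so nullity(A) ≥ 8 - 3 = 5.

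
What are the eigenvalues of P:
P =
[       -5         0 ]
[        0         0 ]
λ = -5, 0

Solve det(P - λI) = 0. For a 2×2 matrix the characteristic equation is λ² - (trace)λ + det = 0.
trace(P) = a + d = -5 + 0 = -5.
det(P) = a*d - b*c = (-5)*(0) - (0)*(0) = 0 - 0 = 0.
Characteristic equation: λ² - (-5)λ + (0) = 0.
Discriminant = (-5)² - 4*(0) = 25 - 0 = 25.
λ = (-5 ± √25) / 2 = (-5 ± 5) / 2 = -5, 0.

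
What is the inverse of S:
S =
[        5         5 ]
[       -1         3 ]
det(S) = 20
S⁻¹ =
[     3/20      -1/4 ]
[     1/20       1/4 ]

For a 2×2 matrix S = [[a, b], [c, d]] with det(S) ≠ 0, S⁻¹ = (1/det(S)) * [[d, -b], [-c, a]].
det(S) = (5)*(3) - (5)*(-1) = 15 + 5 = 20.
S⁻¹ = (1/20) * [[3, -5], [1, 5]].
Dividing each entry by 20 and reducing:
S⁻¹ =
[     3/20      -1/4 ]
[     1/20       1/4 ]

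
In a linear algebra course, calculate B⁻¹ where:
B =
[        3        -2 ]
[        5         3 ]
det(B) = 19
B⁻¹ =
[     3/19      2/19 ]
[    -5/19      3/19 ]

For a 2×2 matrix B = [[a, b], [c, d]] with det(B) ≠ 0, B⁻¹ = (1/det(B)) * [[d, -b], [-c, a]].
det(B) = (3)*(3) - (-2)*(5) = 9 + 10 = 19.
B⁻¹ = (1/19) * [[3, 2], [-5, 3]].
Dividing each entry by 19 and reducing:
B⁻¹ =
[     3/19      2/19 ]
[    -5/19      3/19 ]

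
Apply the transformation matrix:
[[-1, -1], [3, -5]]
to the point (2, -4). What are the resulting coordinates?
(2, 26)

Matrix multiplication:
[[-1, -1], [3, -5]] × [2, -4]ᵀ
= [-1×2 + -1×-4, 3×2 + -5×-4]ᵀ
= [2.0000, 26.0000]ᵀ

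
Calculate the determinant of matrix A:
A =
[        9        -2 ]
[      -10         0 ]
det(A) = -20

For a 2×2 matrix [[a, b], [c, d]], det = a*d - b*c.
det(A) = (9)*(0) - (-2)*(-10) = 0 - 20 = -20.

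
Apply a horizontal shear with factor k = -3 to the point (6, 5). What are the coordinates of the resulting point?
(-9, 5)

Shear matrix for horizontal shear with factor k = -3:
[[1, -3], [0, 1]]
Result: (6, 5) → (-9, 5)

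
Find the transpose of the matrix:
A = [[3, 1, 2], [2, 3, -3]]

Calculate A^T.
[[3, 2], [1, 3], [2, -3]]

The transpose sends entry (i,j) to (j,i); rows become columns.
Row 0 of A: [3, 1, 2] -> column 0 of A^T.
Row 1 of A: [2, 3, -3] -> column 1 of A^T.
A^T = [[3, 2], [1, 3], [2, -3]]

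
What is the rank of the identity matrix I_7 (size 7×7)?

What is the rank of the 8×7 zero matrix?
rank(I_7) = 7, rank(0) = 0

The identity I_7 has 7 columns that are the standard basis vectors e_1, …, e_7. These are linearly independent, so all 7 columns are pivots and rank(I_7) = 7.
The 8×7 zero matrix has every entry zero, so every row is the zero row and there are no pivots; rank(0) = 0.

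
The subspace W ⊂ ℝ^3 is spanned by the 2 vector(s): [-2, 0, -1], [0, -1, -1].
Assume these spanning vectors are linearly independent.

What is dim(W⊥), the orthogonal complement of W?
dim(W⊥) = 1

For any subspace W of ℝ^n, dim(W) + dim(W⊥) = n (the whole-space dimension).
Here the given 2 vectors are linearly independent, so dim(W) = 2.
Thus dim(W⊥) = n - dim(W) = 3 - 2 = 1.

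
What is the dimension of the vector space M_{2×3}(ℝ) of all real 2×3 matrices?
Dimension = 6

A real 2×3 matrix is determined by its 2·3 = 6 independent entries.
A standard basis is {E_ij : 1 ≤ i ≤ 2, 1 ≤ j ≤ 3}, where E_ij has a 1 in position (i, j) and 0 elsewhere — there are 6 such matrices, and they are linearly independent and span M_{2×3}(ℝ).
Therefore dim(M_{2×3}(ℝ)) = 6.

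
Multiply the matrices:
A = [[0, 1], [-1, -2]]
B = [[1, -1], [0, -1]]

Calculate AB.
[[0, -1], [-1, 3]]

Each entry (i,j) of AB = sum over k of A[i][k]*B[k][j].
(AB)[0][0] = (0)*(1) + (1)*(0) = 0
(AB)[0][1] = (0)*(-1) + (1)*(-1) = -1
(AB)[1][0] = (-1)*(1) + (-2)*(0) = -1
(AB)[1][1] = (-1)*(-1) + (-2)*(-1) = 3
AB = [[0, -1], [-1, 3]]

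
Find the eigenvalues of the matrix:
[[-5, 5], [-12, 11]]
λ = 1 and λ = 5

Characteristic equation: det(A - λI) = 0
λ² - (trace)λ + (det) = 0
λ² - (6)λ + (5) = 0
λ² - 6λ + 5 = 0
Solving: λ = 1, 5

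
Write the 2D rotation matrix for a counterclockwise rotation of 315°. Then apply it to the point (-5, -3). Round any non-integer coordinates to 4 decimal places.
R = [[√2/2, √2/2], [-√2/2, √2/2]]; R·(-5, -3) = (-5.6569, 1.4142)

Rotation matrix formula: R(θ) = [[cos θ, -sin θ], [sin θ, cos θ]]
For θ = 315°:
cos(315°) = √2/2
sin(315°) = -√2/2
R = [[√2/2, √2/2], [-√2/2, √2/2]]
Apply to (-5, -3): [√2/2·-5 + (√2/2)·-3, -√2/2·-5 + √2/2·-3] = (-5.6569, 1.4142)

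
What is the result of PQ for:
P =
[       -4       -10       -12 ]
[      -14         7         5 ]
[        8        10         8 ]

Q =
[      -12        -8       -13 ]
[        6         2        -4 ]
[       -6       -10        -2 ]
PQ =
[       60       132       116 ]
[      180        76       144 ]
[      -84      -124      -160 ]

Matrix multiplication: (PQ)[i][j] = sum over k of P[i][k] * Q[k][j].
  (PQ)[0][0] = (-4)*(-12) + (-10)*(6) + (-12)*(-6) = 60
  (PQ)[0][1] = (-4)*(-8) + (-10)*(2) + (-12)*(-10) = 132
  (PQ)[0][2] = (-4)*(-13) + (-10)*(-4) + (-12)*(-2) = 116
  (PQ)[1][0] = (-14)*(-12) + (7)*(6) + (5)*(-6) = 180
  (PQ)[1][1] = (-14)*(-8) + (7)*(2) + (5)*(-10) = 76
  (PQ)[1][2] = (-14)*(-13) + (7)*(-4) + (5)*(-2) = 144
  (PQ)[2][0] = (8)*(-12) + (10)*(6) + (8)*(-6) = -84
  (PQ)[2][1] = (8)*(-8) + (10)*(2) + (8)*(-10) = -124
  (PQ)[2][2] = (8)*(-13) + (10)*(-4) + (8)*(-2) = -160
PQ =
[       60       132       116 ]
[      180        76       144 ]
[      -84      -124      -160 ]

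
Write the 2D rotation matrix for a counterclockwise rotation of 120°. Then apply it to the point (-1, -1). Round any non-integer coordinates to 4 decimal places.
R = [[-1/2, -√3/2], [√3/2, -1/2]]; R·(-1, -1) = (1.3660, -0.3660)

Rotation matrix formula: R(θ) = [[cos θ, -sin θ], [sin θ, cos θ]]
For θ = 120°:
cos(120°) = -1/2
sin(120°) = √3/2
R = [[-1/2, -√3/2], [√3/2, -1/2]]
Apply to (-1, -1): [-1/2·-1 + (-√3/2)·-1, √3/2·-1 + -1/2·-1] = (1.3660, -0.3660)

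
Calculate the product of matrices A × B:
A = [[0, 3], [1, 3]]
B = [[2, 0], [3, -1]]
[[9, -3], [11, -3]]

Matrix multiplication:
C[0][0] = 0×2 + 3×3 = 9
C[0][1] = 0×0 + 3×-1 = -3
C[1][0] = 1×2 + 3×3 = 11
C[1][1] = 1×0 + 3×-1 = -3
Result: [[9, -3], [11, -3]]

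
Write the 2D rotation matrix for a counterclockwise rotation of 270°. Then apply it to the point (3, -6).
R = [[0, 1], [-1, 0]]; R·(3, -6) = (-6, -3)

Rotation matrix formula: R(θ) = [[cos θ, -sin θ], [sin θ, cos θ]]
For θ = 270°:
cos(270°) = 0
sin(270°) = -1
R = [[0, 1], [-1, 0]]
Apply to (3, -6): [0·3 + (1)·-6, -1·3 + 0·-6] = (-6, -3)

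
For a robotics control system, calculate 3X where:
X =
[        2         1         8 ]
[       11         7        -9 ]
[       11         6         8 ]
3X =
[        6         3        24 ]
[       33        21       -27 ]
[       33        18        24 ]

Scalar multiplication is elementwise: (3X)[i][j] = 3 * X[i][j].
  (3X)[0][0] = 3 * (2) = 6
  (3X)[0][1] = 3 * (1) = 3
  (3X)[0][2] = 3 * (8) = 24
  (3X)[1][0] = 3 * (11) = 33
  (3X)[1][1] = 3 * (7) = 21
  (3X)[1][2] = 3 * (-9) = -27
  (3X)[2][0] = 3 * (11) = 33
  (3X)[2][1] = 3 * (6) = 18
  (3X)[2][2] = 3 * (8) = 24
3X =
[        6         3        24 ]
[       33        21       -27 ]
[       33        18        24 ]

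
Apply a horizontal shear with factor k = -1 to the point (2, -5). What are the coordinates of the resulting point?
(7, -5)

Shear matrix for horizontal shear with factor k = -1:
[[1, -1], [0, 1]]
Result: (2, -5) → (7, -5)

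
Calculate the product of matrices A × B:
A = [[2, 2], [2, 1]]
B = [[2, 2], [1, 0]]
[[6, 4], [5, 4]]

Matrix multiplication:
C[0][0] = 2×2 + 2×1 = 6
C[0][1] = 2×2 + 2×0 = 4
C[1][0] = 2×2 + 1×1 = 5
C[1][1] = 2×2 + 1×0 = 4
Result: [[6, 4], [5, 4]]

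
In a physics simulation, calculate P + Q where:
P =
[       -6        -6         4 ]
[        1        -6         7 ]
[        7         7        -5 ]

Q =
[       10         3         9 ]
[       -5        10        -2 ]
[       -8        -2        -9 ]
P + Q =
[        4        -3        13 ]
[       -4         4         5 ]
[       -1         5       -14 ]

Matrix addition is elementwise: (P+Q)[i][j] = P[i][j] + Q[i][j].
  (P+Q)[0][0] = (-6) + (10) = 4
  (P+Q)[0][1] = (-6) + (3) = -3
  (P+Q)[0][2] = (4) + (9) = 13
  (P+Q)[1][0] = (1) + (-5) = -4
  (P+Q)[1][1] = (-6) + (10) = 4
  (P+Q)[1][2] = (7) + (-2) = 5
  (P+Q)[2][0] = (7) + (-8) = -1
  (P+Q)[2][1] = (7) + (-2) = 5
  (P+Q)[2][2] = (-5) + (-9) = -14
P + Q =
[        4        -3        13 ]
[       -4         4         5 ]
[       -1         5       -14 ]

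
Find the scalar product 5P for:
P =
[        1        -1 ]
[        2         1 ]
5P =
[        5        -5 ]
[       10         5 ]

Scalar multiplication is elementwise: (5P)[i][j] = 5 * P[i][j].
  (5P)[0][0] = 5 * (1) = 5
  (5P)[0][1] = 5 * (-1) = -5
  (5P)[1][0] = 5 * (2) = 10
  (5P)[1][1] = 5 * (1) = 5
5P =
[        5        -5 ]
[       10         5 ]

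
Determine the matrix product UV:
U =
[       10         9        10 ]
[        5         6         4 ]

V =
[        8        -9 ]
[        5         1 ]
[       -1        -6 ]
UV =
[      115      -141 ]
[       66       -63 ]

Matrix multiplication: (UV)[i][j] = sum over k of U[i][k] * V[k][j].
  (UV)[0][0] = (10)*(8) + (9)*(5) + (10)*(-1) = 115
  (UV)[0][1] = (10)*(-9) + (9)*(1) + (10)*(-6) = -141
  (UV)[1][0] = (5)*(8) + (6)*(5) + (4)*(-1) = 66
  (UV)[1][1] = (5)*(-9) + (6)*(1) + (4)*(-6) = -63
UV =
[      115      -141 ]
[       66       -63 ]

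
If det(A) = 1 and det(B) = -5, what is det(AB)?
-5

Use the multiplicative property of determinants: det(AB) = det(A)*det(B).
det(AB) = (1)*(-5) = -5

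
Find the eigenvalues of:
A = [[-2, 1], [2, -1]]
λ = -3, 0

Solve det(A - λI) = 0. For a 2×2 matrix this is λ² - (trace)λ + det = 0.
trace(A) = -2 - 1 = -3.
det(A) = (-2)*(-1) - (1)*(2) = 2 - 2 = 0.
Characteristic equation: λ² - (-3)λ + (0) = 0.
Discriminant: (-3)² - 4*(0) = 9 - 0 = 9.
Roots: λ = (-3 ± √9) / 2 = -3, 0.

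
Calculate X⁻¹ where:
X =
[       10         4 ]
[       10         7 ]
det(X) = 30
X⁻¹ =
[     7/30     -2/15 ]
[     -1/3       1/3 ]

For a 2×2 matrix X = [[a, b], [c, d]] with det(X) ≠ 0, X⁻¹ = (1/det(X)) * [[d, -b], [-c, a]].
det(X) = (10)*(7) - (4)*(10) = 70 - 40 = 30.
X⁻¹ = (1/30) * [[7, -4], [-10, 10]].
Dividing each entry by 30 and reducing:
X⁻¹ =
[     7/30     -2/15 ]
[     -1/3       1/3 ]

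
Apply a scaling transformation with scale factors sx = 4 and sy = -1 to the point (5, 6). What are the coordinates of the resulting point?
(20, -6)

Scaling matrix:
[[4, 0], [0, -1]]
Result: (5 × 4, 6 × -1) = (20, -6)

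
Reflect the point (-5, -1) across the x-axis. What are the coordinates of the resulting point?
(-5, 1)

Reflection across x-axis: (-5, -1) → (-5, 1)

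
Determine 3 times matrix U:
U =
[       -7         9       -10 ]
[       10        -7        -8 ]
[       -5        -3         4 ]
3U =
[      -21        27       -30 ]
[       30       -21       -24 ]
[      -15        -9        12 ]

Scalar multiplication is elementwise: (3U)[i][j] = 3 * U[i][j].
  (3U)[0][0] = 3 * (-7) = -21
  (3U)[0][1] = 3 * (9) = 27
  (3U)[0][2] = 3 * (-10) = -30
  (3U)[1][0] = 3 * (10) = 30
  (3U)[1][1] = 3 * (-7) = -21
  (3U)[1][2] = 3 * (-8) = -24
  (3U)[2][0] = 3 * (-5) = -15
  (3U)[2][1] = 3 * (-3) = -9
  (3U)[2][2] = 3 * (4) = 12
3U =
[      -21        27       -30 ]
[       30       -21       -24 ]
[      -15        -9        12 ]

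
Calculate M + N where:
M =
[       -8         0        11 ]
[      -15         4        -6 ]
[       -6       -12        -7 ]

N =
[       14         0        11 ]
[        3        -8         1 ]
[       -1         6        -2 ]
M + N =
[        6         0        22 ]
[      -12        -4        -5 ]
[       -7        -6        -9 ]

Matrix addition is elementwise: (M+N)[i][j] = M[i][j] + N[i][j].
  (M+N)[0][0] = (-8) + (14) = 6
  (M+N)[0][1] = (0) + (0) = 0
  (M+N)[0][2] = (11) + (11) = 22
  (M+N)[1][0] = (-15) + (3) = -12
  (M+N)[1][1] = (4) + (-8) = -4
  (M+N)[1][2] = (-6) + (1) = -5
  (M+N)[2][0] = (-6) + (-1) = -7
  (M+N)[2][1] = (-12) + (6) = -6
  (M+N)[2][2] = (-7) + (-2) = -9
M + N =
[        6         0        22 ]
[      -12        -4        -5 ]
[       -7        -6        -9 ]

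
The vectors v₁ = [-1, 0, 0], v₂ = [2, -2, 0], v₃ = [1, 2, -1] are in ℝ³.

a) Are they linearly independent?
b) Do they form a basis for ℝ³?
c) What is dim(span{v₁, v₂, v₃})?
Yes independent, yes basis, dim = 3

Stack v₁, v₂, v₃ as rows of a 3×3 matrix.
[[-1, 0, 0]; [2, -2, 0]; [1, 2, -1]] is already lower triangular with nonzero diagonal entries (-1, -2, -1), so its determinant is the product of the diagonal entries, det = (-1)·(-2)·(-1) = -2 ≠ 0, and the rows are linearly independent.
Three linearly independent vectors in ℝ³ form a basis for ℝ³, so dim(span{v₁,v₂,v₃}) = 3.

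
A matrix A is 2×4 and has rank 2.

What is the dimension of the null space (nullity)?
2

The rank-nullity theorem for an m×n matrix states:
rank(A) + nullity(A) = n (the number of columns).
Here n = 4 and rank(A) = 2, so nullity(A) = 4 - 2 = 2.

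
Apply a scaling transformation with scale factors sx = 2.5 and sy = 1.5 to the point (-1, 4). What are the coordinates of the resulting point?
(-2.5, 6.0)

Scaling matrix:
[[2.50, 0], [0, 1.50]]
Result: (-1 × 2.5, 4 × 1.5) = (-2.5, 6.0)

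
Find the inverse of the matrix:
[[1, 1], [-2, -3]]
[[3, 1], [-2, -1]]

For [[a,b],[c,d]], inverse = (1/det)·[[d,-b],[-c,a]]
det = 1·-3 - 1·-2 = -1
Inverse = (1/-1)·[[-3, -1], [2, 1]]
        = [[3, 1], [-2, -1]]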